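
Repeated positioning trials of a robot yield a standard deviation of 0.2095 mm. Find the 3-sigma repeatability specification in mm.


repeatability = 3*sigma = 3*0.2095 = 0.6285

0.6285 mm


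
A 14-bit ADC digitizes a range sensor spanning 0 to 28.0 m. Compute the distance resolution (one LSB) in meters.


res = range / 2^n = 28.0/2^14 = 28.0/16384 = 0.0017

0.0017 m


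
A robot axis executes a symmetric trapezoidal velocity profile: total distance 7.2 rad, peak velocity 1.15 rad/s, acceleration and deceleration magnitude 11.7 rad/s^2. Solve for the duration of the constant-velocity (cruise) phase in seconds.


t_acc = v/a = 0.098291 s, d_acc = v^2/(2a) = 0.056517 rad each
d_cruise = 7.2 - 2*0.056517 = 7.086966 rad
t_cruise = d_cruise/v = 7.086966/1.15 = 6.1626

6.1626 s


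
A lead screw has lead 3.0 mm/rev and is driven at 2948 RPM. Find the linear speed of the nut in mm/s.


v = lead * (RPM/60) = 3.0*2948/60 = 147.4000

147.4000 mm/s


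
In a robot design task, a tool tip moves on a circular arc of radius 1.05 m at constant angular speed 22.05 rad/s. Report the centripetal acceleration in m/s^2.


a_c = omega^2 * r = 22.05^2 * 1.05 = 510.5126

510.5126 m/s^2


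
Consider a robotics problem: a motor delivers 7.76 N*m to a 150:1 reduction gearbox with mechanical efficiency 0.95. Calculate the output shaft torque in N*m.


tau_out = tau_in * N * eta = 7.76 * 150 * 0.95 = 1105.8000

1105.8000 N*m


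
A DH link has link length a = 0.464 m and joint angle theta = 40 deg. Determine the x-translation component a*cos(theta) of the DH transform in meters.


a*cos(theta) = 0.464*cos(40 deg) = 0.3554

0.3554 m


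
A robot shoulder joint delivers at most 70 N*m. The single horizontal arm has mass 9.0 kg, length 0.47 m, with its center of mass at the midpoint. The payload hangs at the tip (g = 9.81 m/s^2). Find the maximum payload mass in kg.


tau_arm = m_arm*g*(L/2) = 9.0*9.81*0.47/2 = 20.7481 N*m
tau_payload = tau_max - tau_arm = 70 - 20.7481 = 49.2519
m_payload = tau_payload / (g*L) = 49.2519 / (9.81*0.47) = 10.6821

10.6821 kg


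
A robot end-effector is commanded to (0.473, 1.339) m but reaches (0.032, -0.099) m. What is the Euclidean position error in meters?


dx = 0.032 - (0.473) = -0.4410, dy = -0.099 - (1.339) = -1.4380
err = sqrt(0.194481 + 2.067844) = 1.5041

1.5041 m


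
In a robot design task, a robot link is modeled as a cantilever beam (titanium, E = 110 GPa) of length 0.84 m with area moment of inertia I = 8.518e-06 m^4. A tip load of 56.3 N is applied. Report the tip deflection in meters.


delta = F*L^3/(3*E*I) = 56.3*0.84^3/(3*1.100e+11*8.518e-06)
      = 33.3692352/2810940 = 1.1871e-05

1.1871e-05 m


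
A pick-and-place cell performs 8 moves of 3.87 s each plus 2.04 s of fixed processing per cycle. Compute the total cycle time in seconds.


T = 8*3.87 + 2.04 = 33.0000

33.0000 s


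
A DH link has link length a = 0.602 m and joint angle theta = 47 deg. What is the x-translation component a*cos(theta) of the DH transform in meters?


a*cos(theta) = 0.602*cos(47 deg) = 0.4106

0.4106 m


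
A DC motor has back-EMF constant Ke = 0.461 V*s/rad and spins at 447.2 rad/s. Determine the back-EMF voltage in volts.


V_emf = Ke * omega = 0.461*447.2 = 206.1592

206.1592 V


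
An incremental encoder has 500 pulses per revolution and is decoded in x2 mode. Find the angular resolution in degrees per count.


resolution = 360 / (PPR * 2) = 360 / 1000 = 0.3600

0.3600 degrees


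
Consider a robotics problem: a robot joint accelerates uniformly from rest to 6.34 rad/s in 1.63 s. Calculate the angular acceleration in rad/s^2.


alpha = delta_omega / t = 6.34 / 1.63 = 3.8896

3.8896 rad/s^2


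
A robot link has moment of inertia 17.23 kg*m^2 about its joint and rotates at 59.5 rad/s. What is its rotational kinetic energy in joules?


KE = (1/2)*I*omega^2 = 0.5*17.23*59.5^2 = 30499.2537

30499.2537 J


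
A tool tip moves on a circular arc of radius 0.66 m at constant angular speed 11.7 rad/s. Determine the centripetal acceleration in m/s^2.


a_c = omega^2 * r = 11.7^2 * 0.66 = 90.3474

90.3474 m/s^2


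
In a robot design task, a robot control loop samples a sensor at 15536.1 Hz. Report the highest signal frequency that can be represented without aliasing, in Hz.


f_max = f_s/2 = 15536.1/2 = 7768.0500

7768.0500 Hz


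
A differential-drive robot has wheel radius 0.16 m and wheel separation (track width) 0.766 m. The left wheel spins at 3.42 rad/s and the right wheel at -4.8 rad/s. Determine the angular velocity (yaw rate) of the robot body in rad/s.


omega = r*(wR - wL)/L = 0.16*(-4.8 - (3.42))/0.766 = -1.7170

-1.7170 rad/s


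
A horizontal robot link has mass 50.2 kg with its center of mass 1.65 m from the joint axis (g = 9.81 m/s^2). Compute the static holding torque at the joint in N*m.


tau = m*g*L = 50.2 * 9.81 * 1.65 = 812.5623

812.5623 N*m


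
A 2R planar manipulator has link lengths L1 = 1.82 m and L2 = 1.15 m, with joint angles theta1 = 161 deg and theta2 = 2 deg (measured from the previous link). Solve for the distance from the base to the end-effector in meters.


x = L1*cos(th1) + L2*cos(th1+th2) = -2.820594
y = L1*sin(th1) + L2*sin(th1+th2) = 0.928762
d = sqrt(x^2 + y^2) = sqrt(7.955751 + 0.862599) = 2.9696

2.9696 m


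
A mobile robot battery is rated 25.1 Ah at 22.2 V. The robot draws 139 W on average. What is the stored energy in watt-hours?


E = capacity * V = 25.1*22.2 = 557.2200

557.2200 Wh


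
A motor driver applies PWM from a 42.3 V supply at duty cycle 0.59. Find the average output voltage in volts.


V_avg = V_supply * D = 42.3*0.59 = 24.9570

24.9570 V


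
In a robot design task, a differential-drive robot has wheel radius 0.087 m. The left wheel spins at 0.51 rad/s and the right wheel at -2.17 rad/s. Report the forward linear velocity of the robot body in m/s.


v = r*(wR + wL)/2 = 0.087*(-2.17 + 0.51)/2 = -0.0722

-0.0722 m/s


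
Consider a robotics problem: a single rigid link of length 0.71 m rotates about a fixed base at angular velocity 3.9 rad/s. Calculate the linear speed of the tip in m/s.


v = L*omega = 0.71 * 3.9 = 2.7690

2.7690 m/s


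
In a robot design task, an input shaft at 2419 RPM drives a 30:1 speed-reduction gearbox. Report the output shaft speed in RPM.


omega_out = omega_in / N = 2419 / 30 = 80.6333

80.6333 RPM


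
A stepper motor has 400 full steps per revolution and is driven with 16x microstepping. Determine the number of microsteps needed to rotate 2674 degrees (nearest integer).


step_size = 360/(400*16) = 360/6400 = 0.056250 deg
n = 2674/(360/6400) = 2674*6400/360 = 47537.7778 -> 47538

47538 steps


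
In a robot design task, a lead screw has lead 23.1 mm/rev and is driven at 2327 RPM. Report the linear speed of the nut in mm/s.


v = lead * (RPM/60) = 23.1*2327/60 = 895.8950

895.8950 mm/s


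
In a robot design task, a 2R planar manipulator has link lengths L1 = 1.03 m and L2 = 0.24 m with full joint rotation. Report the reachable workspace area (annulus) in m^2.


r_max = L1 + L2 = 1.2700, r_min = |L1 - L2| = 0.7900
A = pi*(r_max^2 - r_min^2) = pi*(1.6129 - 0.6241) = 3.1064

3.1064 m^2


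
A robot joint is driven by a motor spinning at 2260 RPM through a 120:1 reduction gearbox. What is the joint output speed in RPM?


omega_joint = omega_motor / N = 2260 / 120 = 18.8333

18.8333 RPM


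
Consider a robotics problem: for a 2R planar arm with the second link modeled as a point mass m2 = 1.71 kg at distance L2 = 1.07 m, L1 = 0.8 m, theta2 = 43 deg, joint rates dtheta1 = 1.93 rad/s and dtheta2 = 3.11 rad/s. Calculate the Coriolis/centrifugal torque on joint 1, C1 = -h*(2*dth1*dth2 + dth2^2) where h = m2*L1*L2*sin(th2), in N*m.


h = m2*L1*L2*sin(th2) = 1.71*0.8*1.07*sin(43 deg) = 0.998282
C1 = -h*(2*1.93*3.11 + 3.11^2) = -0.998282*21.6767 = -21.6395

-21.6395 N*m


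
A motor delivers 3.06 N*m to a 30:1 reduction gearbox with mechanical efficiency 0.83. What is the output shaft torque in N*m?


tau_out = tau_in * N * eta = 3.06 * 30 * 0.83 = 76.1940

76.1940 N*m


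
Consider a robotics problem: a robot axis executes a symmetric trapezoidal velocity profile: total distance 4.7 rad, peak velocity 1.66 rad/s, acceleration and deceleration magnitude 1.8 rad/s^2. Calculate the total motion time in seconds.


t_acc = v/a = 1.66/1.8 = 0.922222 s
d_acc = v^2/(2a) = 0.765444 rad (each ramp)
d_cruise = 4.7 - 2*0.765444 = 3.169112 rad
t_cruise = 3.169112/1.66 = 1.909104 s
t_total = 2*0.922222 + 1.909104 = 3.7535

3.7535 s


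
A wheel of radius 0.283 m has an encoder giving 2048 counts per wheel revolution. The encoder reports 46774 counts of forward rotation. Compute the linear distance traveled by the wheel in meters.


revs = 46774/2048 = 22.838867
d = revs * 2*pi*r = 22.838867 * 2*pi*0.283 = 40.6107

40.6107 m


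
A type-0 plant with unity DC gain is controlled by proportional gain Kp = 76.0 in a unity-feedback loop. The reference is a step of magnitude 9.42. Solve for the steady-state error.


e_ss = R/(1 + Kp) = 9.42/(1 + 76.0) = 9.42/77.0000 = 0.1223

0.1223


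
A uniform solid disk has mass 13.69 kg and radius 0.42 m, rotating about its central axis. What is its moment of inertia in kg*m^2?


I = (1/2)*m*R^2 = 0.5*13.69*0.42^2 = 1.2075

1.2075 kg*m^2


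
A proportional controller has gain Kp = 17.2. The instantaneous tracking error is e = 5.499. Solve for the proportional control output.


u_P = Kp * e = 17.2 * 5.499 = 94.5828

94.5828


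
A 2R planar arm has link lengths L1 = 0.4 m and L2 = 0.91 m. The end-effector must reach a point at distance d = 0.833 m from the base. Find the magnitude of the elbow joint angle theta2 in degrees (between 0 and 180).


cos(th2) = (d^2 - L1^2 - L2^2)/(2*L1*L2) = (0.833^2 - 0.4^2 - 0.91^2)/(2*0.4*0.91) = -0.40413599
th2 = acos(-0.40413599) = 113.8370 deg

113.8370 degrees


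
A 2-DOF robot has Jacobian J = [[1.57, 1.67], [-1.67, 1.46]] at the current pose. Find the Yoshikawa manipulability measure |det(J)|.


det(J) = 1.57*1.46 - (1.67)*(-1.67) = 5.0811
|det(J)| = 5.0811

5.0811


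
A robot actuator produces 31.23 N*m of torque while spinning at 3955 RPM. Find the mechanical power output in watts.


omega = 3955 * 2*pi/60 = 414.166631 rad/s
P = tau * omega = 31.23 * 414.166631 = 12934.4239

12934.4239 W


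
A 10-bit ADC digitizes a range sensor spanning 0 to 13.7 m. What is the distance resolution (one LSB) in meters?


res = range / 2^n = 13.7/2^10 = 13.7/1024 = 0.0134

0.0134 m


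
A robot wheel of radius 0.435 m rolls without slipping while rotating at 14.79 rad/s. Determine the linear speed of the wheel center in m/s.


v = omega * r = 14.79 * 0.435 = 6.4336

6.4336 m/s


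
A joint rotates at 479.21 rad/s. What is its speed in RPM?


RPM = 479.21 * 60/(2*pi) = 4576.1184

4576.1184 RPM


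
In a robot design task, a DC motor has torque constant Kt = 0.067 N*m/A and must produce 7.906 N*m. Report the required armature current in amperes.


I = tau / Kt = 7.906/0.067 = 118.0000

118.0000 A


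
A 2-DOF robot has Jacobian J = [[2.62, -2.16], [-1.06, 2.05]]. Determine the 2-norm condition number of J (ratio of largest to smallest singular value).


JJ^T eigenvalues: trace(JJ^T) = 16.8561, det(JJ^T) = det(J)^2 = 9.49502596
s_max^2 = (16.8561 + sqrt(246.14800337))/2 = 16.27260230
s_min^2 = (16.8561 - sqrt(246.14800337))/2 = 0.58349770
kappa = s_max/s_min = sqrt(16.27260230/0.58349770) = 5.2809

5.2809


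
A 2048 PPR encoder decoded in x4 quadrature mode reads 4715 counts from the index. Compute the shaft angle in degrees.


angle = counts * 360 / (PPR*4) = 4715 * 360 / 8192 = 207.2021

207.2021 degrees


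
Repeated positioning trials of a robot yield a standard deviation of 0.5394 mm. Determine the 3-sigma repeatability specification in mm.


repeatability = 3*sigma = 3*0.5394 = 1.6182

1.6182 mm


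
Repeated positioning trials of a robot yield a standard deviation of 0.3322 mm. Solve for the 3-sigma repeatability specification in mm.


repeatability = 3*sigma = 3*0.3322 = 0.9966

0.9966 mm


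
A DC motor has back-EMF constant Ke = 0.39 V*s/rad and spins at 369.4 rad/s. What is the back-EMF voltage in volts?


V_emf = Ke * omega = 0.39*369.4 = 144.0660

144.0660 V


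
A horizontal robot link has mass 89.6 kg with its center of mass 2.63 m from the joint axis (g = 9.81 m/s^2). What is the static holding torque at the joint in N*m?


tau = m*g*L = 89.6 * 9.81 * 2.63 = 2311.7069

2311.7069 N*m


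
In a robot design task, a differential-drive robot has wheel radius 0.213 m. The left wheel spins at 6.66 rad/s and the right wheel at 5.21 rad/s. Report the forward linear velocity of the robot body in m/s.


v = r*(wR + wL)/2 = 0.213*(5.21 + 6.66)/2 = 1.2642

1.2642 m/s


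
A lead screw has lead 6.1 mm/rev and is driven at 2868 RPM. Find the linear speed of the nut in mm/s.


v = lead * (RPM/60) = 6.1*2868/60 = 291.5800

291.5800 mm/s


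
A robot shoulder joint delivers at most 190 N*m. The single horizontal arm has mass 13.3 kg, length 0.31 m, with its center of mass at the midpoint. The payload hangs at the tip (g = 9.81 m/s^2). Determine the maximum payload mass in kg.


tau_arm = m_arm*g*(L/2) = 13.3*9.81*0.31/2 = 20.2233 N*m
tau_payload = tau_max - tau_arm = 190 - 20.2233 = 169.7767
m_payload = tau_payload / (g*L) = 169.7767 / (9.81*0.31) = 55.8274

55.8274 kg


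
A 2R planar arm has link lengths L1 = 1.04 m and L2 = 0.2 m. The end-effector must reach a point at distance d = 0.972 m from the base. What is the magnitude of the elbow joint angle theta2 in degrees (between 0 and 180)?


cos(th2) = (d^2 - L1^2 - L2^2)/(2*L1*L2) = (0.972^2 - 1.04^2 - 0.2^2)/(2*1.04*0.2) = -0.42503846
th2 = acos(-0.42503846) = 115.1531 deg

115.1531 degrees


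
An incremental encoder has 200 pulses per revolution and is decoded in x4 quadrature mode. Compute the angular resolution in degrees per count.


resolution = 360 / (PPR * 4) = 360 / 800 = 0.4500

0.4500 degrees


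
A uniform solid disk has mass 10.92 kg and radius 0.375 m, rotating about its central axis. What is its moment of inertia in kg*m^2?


I = (1/2)*m*R^2 = 0.5*10.92*0.375^2 = 0.7678

0.7678 kg*m^2


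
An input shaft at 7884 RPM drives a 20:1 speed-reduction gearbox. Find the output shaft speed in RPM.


omega_out = omega_in / N = 7884 / 20 = 394.2000

394.2000 RPM


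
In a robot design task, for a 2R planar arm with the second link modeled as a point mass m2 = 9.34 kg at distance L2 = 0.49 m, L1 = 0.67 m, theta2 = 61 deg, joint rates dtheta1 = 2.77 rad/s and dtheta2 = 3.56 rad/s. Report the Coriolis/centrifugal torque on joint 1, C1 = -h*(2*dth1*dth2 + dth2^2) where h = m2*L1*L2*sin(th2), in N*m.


h = m2*L1*L2*sin(th2) = 9.34*0.67*0.49*sin(61 deg) = 2.681866
C1 = -h*(2*2.77*3.56 + 3.56^2) = -2.681866*32.3960 = -86.8817

-86.8817 N*m


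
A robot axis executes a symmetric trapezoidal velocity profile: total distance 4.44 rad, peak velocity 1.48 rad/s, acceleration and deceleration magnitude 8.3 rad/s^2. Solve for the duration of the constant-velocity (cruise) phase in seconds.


t_acc = v/a = 0.178313 s, d_acc = v^2/(2a) = 0.131952 rad each
d_cruise = 4.44 - 2*0.131952 = 4.176096 rad
t_cruise = d_cruise/v = 4.176096/1.48 = 2.8217

2.8217 s


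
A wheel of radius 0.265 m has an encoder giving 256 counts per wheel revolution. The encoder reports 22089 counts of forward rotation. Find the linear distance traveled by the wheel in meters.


revs = 22089/256 = 86.285156
d = revs * 2*pi*r = 86.285156 * 2*pi*0.265 = 143.6686

143.6686 m


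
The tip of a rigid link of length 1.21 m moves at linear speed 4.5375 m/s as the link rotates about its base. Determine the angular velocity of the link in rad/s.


omega = v / L = 4.5375 / 1.21 = 3.7500

3.7500 rad/s


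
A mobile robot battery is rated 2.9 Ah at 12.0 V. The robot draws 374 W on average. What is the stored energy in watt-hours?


E = capacity * V = 2.9*12.0 = 34.8000

34.8000 Wh


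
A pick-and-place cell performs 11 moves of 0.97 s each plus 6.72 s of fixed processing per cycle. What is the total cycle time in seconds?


T = 11*0.97 + 6.72 = 17.3900

17.3900 s


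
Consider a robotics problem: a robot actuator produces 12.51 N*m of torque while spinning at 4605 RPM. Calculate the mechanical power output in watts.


omega = 4605 * 2*pi/60 = 482.234472 rad/s
P = tau * omega = 12.51 * 482.234472 = 6032.7532

6032.7532 W


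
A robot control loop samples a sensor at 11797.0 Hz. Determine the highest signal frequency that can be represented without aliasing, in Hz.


f_max = f_s/2 = 11797.0/2 = 5898.5000

5898.5000 Hz


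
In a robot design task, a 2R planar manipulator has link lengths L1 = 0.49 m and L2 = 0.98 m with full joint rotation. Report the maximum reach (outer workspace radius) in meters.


r_max = L1 + L2 = 0.49 + 0.98 = 1.4700

1.4700 m


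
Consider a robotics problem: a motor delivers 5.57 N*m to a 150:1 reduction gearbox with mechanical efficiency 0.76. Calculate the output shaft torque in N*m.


tau_out = tau_in * N * eta = 5.57 * 150 * 0.76 = 634.9800

634.9800 N*m


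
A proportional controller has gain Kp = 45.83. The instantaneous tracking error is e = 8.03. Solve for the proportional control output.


u_P = Kp * e = 45.83 * 8.03 = 368.0149

368.0149


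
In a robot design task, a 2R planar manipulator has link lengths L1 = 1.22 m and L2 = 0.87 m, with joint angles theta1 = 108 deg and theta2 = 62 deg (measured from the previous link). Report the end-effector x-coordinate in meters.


x = L1*cos(th1) + L2*cos(th1+th2) = 1.22*cos(108 deg) + 0.87*cos(170 deg) = -1.2338

-1.2338 m


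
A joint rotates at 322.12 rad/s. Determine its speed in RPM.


RPM = 322.12 * 60/(2*pi) = 3076.0194

3076.0194 RPM


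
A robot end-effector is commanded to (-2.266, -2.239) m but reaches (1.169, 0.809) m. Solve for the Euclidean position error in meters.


dx = 1.169 - (-2.266) = 3.4350, dy = 0.809 - (-2.239) = 3.0480
err = sqrt(11.799225 + 9.290304) = 4.5923

4.5923 m


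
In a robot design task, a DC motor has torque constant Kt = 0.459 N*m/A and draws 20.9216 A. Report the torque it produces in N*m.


tau = Kt * I = 0.459*20.9216 = 9.6030

9.6030 N*m


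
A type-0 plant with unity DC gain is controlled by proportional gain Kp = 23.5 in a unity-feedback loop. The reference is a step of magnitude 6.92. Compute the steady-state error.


e_ss = R/(1 + Kp) = 6.92/(1 + 23.5) = 6.92/24.5000 = 0.2824

0.2824


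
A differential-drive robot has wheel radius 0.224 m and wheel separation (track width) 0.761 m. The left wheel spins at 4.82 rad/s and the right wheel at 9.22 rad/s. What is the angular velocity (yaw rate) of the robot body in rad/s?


omega = r*(wR - wL)/L = 0.224*(9.22 - (4.82))/0.761 = 1.2951

1.2951 rad/s


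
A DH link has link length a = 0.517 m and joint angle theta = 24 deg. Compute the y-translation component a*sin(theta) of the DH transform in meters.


a*sin(theta) = 0.517*sin(24 deg) = 0.2103

0.2103 m


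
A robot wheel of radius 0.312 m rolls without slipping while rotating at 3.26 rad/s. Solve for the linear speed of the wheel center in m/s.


v = omega * r = 3.26 * 0.312 = 1.0171

1.0171 m/s


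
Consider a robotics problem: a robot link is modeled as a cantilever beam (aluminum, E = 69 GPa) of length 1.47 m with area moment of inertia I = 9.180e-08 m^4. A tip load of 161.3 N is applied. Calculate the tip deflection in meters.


delta = F*L^3/(3*E*I) = 161.3*1.47^3/(3*6.900e+10*9.180e-08)
      = 512.3731599/19002.6 = 0.0270

0.0270 m


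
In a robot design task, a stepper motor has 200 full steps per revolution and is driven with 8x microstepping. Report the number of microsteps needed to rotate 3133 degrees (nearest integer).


step_size = 360/(200*8) = 360/1600 = 0.225000 deg
n = 3133/(360/1600) = 3133*1600/360 = 13924.4444 -> 13924

13924 steps


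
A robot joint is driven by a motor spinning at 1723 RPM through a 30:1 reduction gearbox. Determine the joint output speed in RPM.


omega_joint = omega_motor / N = 1723 / 30 = 57.4333

57.4333 RPM


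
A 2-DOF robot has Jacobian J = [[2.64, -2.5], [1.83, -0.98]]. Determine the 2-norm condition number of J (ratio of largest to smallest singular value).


JJ^T eigenvalues: trace(JJ^T) = 17.5289, det(JJ^T) = det(J)^2 = 3.95134884
s_max^2 = (17.5289 + sqrt(291.45693985))/2 = 17.30050500
s_min^2 = (17.5289 - sqrt(291.45693985))/2 = 0.22839500
kappa = s_max/s_min = sqrt(17.30050500/0.22839500) = 8.7033

8.7033


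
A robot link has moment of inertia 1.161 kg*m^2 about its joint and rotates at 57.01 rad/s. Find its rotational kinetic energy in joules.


KE = (1/2)*I*omega^2 = 0.5*1.161*57.01^2 = 1886.7063

1886.7063 J


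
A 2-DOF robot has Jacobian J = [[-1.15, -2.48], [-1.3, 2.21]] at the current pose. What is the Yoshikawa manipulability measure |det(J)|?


det(J) = -1.15*2.21 - (-2.48)*(-1.3) = -5.7655
|det(J)| = 5.7655

5.7655


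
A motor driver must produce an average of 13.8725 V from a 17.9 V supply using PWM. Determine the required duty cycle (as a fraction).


D = V_avg/V_supply = 13.8725/17.9 = 0.7750

0.7750


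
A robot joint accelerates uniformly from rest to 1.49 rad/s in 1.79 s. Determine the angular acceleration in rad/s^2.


alpha = delta_omega / t = 1.49 / 1.79 = 0.8324

0.8324 rad/s^2


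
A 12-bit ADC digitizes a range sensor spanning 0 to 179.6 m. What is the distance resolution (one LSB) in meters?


res = range / 2^n = 179.6/2^12 = 179.6/4096 = 0.0438

0.0438 m


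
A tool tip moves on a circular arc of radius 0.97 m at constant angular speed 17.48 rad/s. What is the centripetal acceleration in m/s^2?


a_c = omega^2 * r = 17.48^2 * 0.97 = 296.3839

296.3839 m/s^2


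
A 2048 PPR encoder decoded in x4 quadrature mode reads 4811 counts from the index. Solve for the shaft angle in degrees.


angle = counts * 360 / (PPR*4) = 4811 * 360 / 8192 = 211.4209

211.4209 degrees


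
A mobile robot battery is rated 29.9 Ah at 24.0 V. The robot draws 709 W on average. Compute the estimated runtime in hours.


E = 29.9*24.0 = 717.6000 Wh
t = E/P = 717.6000/709 = 1.0121

1.0121 hours


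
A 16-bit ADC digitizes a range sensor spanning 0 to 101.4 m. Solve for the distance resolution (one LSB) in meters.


res = range / 2^n = 101.4/2^16 = 101.4/65536 = 0.0015

0.0015 m


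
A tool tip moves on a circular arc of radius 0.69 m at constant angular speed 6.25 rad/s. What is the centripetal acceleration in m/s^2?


a_c = omega^2 * r = 6.25^2 * 0.69 = 26.9531

26.9531 m/s^2


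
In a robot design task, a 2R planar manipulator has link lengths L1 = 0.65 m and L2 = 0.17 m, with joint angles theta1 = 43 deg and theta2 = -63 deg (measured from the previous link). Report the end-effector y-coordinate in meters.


y = L1*sin(th1) + L2*sin(th1+th2) = 0.65*sin(43 deg) + 0.17*sin(-20 deg) = 0.3852

0.3852 m


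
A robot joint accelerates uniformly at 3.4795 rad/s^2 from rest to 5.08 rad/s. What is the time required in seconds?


t = delta_omega / alpha = 5.08 / 3.4795 = 1.4600

1.4600 s


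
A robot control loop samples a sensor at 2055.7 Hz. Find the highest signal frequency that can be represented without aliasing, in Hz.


f_max = f_s/2 = 2055.7/2 = 1027.8500

1027.8500 Hz


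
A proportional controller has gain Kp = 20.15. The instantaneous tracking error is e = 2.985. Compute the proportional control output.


u_P = Kp * e = 20.15 * 2.985 = 60.1477

60.1477


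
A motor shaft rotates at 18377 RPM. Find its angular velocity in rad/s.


omega = 18377 * 2*pi/60 = 1924.4349

1924.4349 rad/s


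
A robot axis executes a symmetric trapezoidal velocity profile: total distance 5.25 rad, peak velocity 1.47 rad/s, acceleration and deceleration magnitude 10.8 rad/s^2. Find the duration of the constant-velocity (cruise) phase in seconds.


t_acc = v/a = 0.136111 s, d_acc = v^2/(2a) = 0.100042 rad each
d_cruise = 5.25 - 2*0.100042 = 5.049916 rad
t_cruise = d_cruise/v = 5.049916/1.47 = 3.4353

3.4353 s


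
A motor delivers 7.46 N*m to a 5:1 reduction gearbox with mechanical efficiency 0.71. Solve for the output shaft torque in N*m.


tau_out = tau_in * N * eta = 7.46 * 5 * 0.71 = 26.4830

26.4830 N*m


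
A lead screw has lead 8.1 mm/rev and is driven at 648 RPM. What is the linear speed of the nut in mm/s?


v = lead * (RPM/60) = 8.1*648/60 = 87.4800

87.4800 mm/s


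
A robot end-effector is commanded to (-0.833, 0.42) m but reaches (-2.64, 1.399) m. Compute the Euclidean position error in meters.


dx = -2.64 - (-0.833) = -1.8070, dy = 1.399 - (0.42) = 0.9790
err = sqrt(3.265249 + 0.958441) = 2.0552

2.0552 m


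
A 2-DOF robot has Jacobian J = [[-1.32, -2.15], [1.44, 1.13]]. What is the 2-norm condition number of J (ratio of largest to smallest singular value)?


JJ^T eigenvalues: trace(JJ^T) = 9.7154, det(JJ^T) = det(J)^2 = 2.57409936
s_max^2 = (9.7154 + sqrt(84.09259972))/2 = 9.44280086
s_min^2 = (9.7154 - sqrt(84.09259972))/2 = 0.27259914
kappa = s_max/s_min = sqrt(9.44280086/0.27259914) = 5.8856

5.8856


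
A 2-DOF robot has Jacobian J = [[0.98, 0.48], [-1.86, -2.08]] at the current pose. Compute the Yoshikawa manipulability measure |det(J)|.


det(J) = 0.98*-2.08 - (0.48)*(-1.86) = -1.1456
|det(J)| = 1.1456

1.1456


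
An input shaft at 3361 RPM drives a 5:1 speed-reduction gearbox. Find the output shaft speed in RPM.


omega_out = omega_in / N = 3361 / 5 = 672.2000

672.2000 RPM


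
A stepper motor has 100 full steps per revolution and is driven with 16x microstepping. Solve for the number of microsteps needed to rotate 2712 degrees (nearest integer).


step_size = 360/(100*16) = 360/1600 = 0.225000 deg
n = 2712/(360/1600) = 2712*1600/360 = 12053.3333 -> 12053

12053 steps


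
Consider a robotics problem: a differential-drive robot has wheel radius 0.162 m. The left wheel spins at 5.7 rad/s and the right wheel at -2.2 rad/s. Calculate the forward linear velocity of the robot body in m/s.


v = r*(wR + wL)/2 = 0.162*(-2.2 + 5.7)/2 = 0.2835

0.2835 m/s


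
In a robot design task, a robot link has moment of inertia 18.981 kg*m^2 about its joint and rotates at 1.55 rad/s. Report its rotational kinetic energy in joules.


KE = (1/2)*I*omega^2 = 0.5*18.981*1.55^2 = 22.8009

22.8009 J


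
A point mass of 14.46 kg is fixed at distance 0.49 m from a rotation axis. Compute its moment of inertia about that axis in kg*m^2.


I = m*r^2 = 14.46*0.49^2 = 3.4718

3.4718 kg*m^2


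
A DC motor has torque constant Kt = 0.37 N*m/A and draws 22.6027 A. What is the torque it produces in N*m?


tau = Kt * I = 0.37*22.6027 = 8.3630

8.3630 N*m


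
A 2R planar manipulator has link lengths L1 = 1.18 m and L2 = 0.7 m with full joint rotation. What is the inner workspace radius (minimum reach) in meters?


r_min = |L1 - L2| = |1.18 - 0.7| = 0.4800

0.4800 m


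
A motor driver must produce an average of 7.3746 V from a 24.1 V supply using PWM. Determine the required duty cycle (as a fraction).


D = V_avg/V_supply = 7.3746/24.1 = 0.3060

0.3060


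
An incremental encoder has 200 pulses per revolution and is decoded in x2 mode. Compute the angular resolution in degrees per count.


resolution = 360 / (PPR * 2) = 360 / 400 = 0.9000

0.9000 degrees


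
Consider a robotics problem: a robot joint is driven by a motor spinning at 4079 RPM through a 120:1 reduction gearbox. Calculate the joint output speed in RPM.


omega_joint = omega_motor / N = 4079 / 120 = 33.9917

33.9917 RPM


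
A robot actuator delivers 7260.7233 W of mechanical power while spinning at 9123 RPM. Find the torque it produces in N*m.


omega = 9123 * 2*pi/60 = 955.358326 rad/s
tau = P / omega = 7260.7233 / 955.358326 = 7.6000

7.6000 N*m


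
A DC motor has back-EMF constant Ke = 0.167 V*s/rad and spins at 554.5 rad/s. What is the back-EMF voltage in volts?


V_emf = Ke * omega = 0.167*554.5 = 92.6015

92.6015 V


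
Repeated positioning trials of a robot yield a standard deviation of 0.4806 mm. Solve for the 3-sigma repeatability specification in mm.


repeatability = 3*sigma = 3*0.4806 = 1.4418

1.4418 mm


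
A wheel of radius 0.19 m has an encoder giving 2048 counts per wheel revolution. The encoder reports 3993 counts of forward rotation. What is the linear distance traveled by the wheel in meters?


revs = 3993/2048 = 1.949707
d = revs * 2*pi*r = 1.949707 * 2*pi*0.19 = 2.3276

2.3276 m


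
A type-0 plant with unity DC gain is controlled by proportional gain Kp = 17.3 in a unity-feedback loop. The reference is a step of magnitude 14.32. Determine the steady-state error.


e_ss = R/(1 + Kp) = 14.32/(1 + 17.3) = 14.32/18.3000 = 0.7825

0.7825


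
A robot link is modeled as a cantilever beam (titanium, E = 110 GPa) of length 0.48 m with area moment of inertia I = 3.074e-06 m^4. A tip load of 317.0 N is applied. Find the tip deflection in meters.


delta = F*L^3/(3*E*I) = 317.0*0.48^3/(3*1.100e+11*3.074e-06)
      = 35.057664/1014420 = 3.4559e-05

3.4559e-05 m


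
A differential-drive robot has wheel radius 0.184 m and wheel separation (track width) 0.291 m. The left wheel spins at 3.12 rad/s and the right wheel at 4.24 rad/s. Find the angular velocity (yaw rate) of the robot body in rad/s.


omega = r*(wR - wL)/L = 0.184*(4.24 - (3.12))/0.291 = 0.7082

0.7082 rad/s


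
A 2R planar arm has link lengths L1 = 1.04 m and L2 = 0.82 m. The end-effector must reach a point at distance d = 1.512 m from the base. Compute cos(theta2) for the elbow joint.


cos(th2) = (d^2 - L1^2 - L2^2)/(2*L1*L2) = (1.512^2 - 1.04^2 - 0.82^2)/(2*1.04*0.82) = 0.3120

0.3120


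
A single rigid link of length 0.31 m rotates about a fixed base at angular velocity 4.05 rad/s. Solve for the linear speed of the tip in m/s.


v = L*omega = 0.31 * 4.05 = 1.2555

1.2555 m/s


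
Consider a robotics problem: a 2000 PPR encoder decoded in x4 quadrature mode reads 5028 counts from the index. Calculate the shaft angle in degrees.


angle = counts * 360 / (PPR*4) = 5028 * 360 / 8000 = 226.2600

226.2600 degrees


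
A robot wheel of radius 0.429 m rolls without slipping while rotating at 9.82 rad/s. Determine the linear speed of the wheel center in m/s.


v = omega * r = 9.82 * 0.429 = 4.2128

4.2128 m/s


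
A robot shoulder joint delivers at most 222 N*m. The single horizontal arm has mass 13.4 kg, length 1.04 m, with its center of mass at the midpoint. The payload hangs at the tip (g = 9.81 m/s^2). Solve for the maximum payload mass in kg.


tau_arm = m_arm*g*(L/2) = 13.4*9.81*1.04/2 = 68.3561 N*m
tau_payload = tau_max - tau_arm = 222 - 68.3561 = 153.6439
m_payload = tau_payload / (g*L) = 153.6439 / (9.81*1.04) = 15.0596

15.0596 kg


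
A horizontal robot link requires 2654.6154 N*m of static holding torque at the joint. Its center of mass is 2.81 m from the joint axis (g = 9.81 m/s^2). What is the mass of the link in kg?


m = tau / (g*L) = 2654.6154 / (9.81 * 2.81) = 96.3000

96.3000 kg


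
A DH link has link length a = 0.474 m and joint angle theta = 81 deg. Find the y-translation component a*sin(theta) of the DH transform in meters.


a*sin(theta) = 0.474*sin(81 deg) = 0.4682

0.4682 m


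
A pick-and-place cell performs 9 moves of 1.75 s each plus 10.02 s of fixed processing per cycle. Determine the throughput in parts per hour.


T_cycle = 9*1.75 + 10.02 = 25.7700 s
rate = 3600/T = 139.6973

139.6973 parts/hour


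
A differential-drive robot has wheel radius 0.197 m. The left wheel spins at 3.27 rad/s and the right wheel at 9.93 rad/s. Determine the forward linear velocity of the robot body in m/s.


v = r*(wR + wL)/2 = 0.197*(9.93 + 3.27)/2 = 1.3002

1.3002 m/s


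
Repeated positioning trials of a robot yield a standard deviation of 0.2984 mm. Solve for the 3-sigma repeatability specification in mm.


repeatability = 3*sigma = 3*0.2984 = 0.8952

0.8952 mm


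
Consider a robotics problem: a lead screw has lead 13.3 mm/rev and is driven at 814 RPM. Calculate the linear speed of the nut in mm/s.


v = lead * (RPM/60) = 13.3*814/60 = 180.4367

180.4367 mm/s


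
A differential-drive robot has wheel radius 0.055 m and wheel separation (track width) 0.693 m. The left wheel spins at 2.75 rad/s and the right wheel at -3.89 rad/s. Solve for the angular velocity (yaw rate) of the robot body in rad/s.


omega = r*(wR - wL)/L = 0.055*(-3.89 - (2.75))/0.693 = -0.5270

-0.5270 rad/s


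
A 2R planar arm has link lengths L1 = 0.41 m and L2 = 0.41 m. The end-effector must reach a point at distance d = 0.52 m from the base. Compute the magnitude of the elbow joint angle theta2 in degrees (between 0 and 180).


cos(th2) = (d^2 - L1^2 - L2^2)/(2*L1*L2) = (0.52^2 - 0.41^2 - 0.41^2)/(2*0.41*0.41) = -0.19571684
th2 = acos(-0.19571684) = 101.2866 deg

101.2866 degrees


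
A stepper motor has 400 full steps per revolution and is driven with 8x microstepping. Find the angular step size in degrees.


step = 360/(400*8) = 360/3200 = 0.1125

0.1125 degrees


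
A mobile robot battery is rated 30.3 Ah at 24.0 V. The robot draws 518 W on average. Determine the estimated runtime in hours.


E = 30.3*24.0 = 727.2000 Wh
t = E/P = 727.2000/518 = 1.4039

1.4039 hours


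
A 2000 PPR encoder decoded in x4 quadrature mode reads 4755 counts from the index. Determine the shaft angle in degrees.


angle = counts * 360 / (PPR*4) = 4755 * 360 / 8000 = 213.9750

213.9750 degrees


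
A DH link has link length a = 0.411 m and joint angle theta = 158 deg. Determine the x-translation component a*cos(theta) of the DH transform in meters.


a*cos(theta) = 0.411*cos(158 deg) = -0.3811

-0.3811 m


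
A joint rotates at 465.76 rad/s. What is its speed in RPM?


RPM = 465.76 * 60/(2*pi) = 4447.6804

4447.6804 RPM


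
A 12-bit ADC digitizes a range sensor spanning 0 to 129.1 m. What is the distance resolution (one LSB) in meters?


res = range / 2^n = 129.1/2^12 = 129.1/4096 = 0.0315

0.0315 m


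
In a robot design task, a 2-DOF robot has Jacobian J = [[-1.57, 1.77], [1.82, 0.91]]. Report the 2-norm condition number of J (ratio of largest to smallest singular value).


JJ^T eigenvalues: trace(JJ^T) = 9.7383, det(JJ^T) = det(J)^2 = 21.62343001
s_max^2 = (9.7383 + sqrt(8.34076685))/2 = 6.31316929
s_min^2 = (9.7383 - sqrt(8.34076685))/2 = 3.42513071
kappa = s_max/s_min = sqrt(6.31316929/3.42513071) = 1.3576

1.3576


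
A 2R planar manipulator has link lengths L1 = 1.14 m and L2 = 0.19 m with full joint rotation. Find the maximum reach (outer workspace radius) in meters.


r_max = L1 + L2 = 1.14 + 0.19 = 1.3300

1.3300 m


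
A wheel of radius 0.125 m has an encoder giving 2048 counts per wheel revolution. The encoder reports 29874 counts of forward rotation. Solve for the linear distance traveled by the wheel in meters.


revs = 29874/2048 = 14.586914
d = revs * 2*pi*r = 14.586914 * 2*pi*0.125 = 11.4565

11.4565 m


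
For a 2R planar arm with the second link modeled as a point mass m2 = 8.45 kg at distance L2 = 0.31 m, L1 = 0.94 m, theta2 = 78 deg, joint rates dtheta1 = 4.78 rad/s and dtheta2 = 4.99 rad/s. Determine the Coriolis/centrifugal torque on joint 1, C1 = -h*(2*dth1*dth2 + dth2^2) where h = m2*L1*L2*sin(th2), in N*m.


h = m2*L1*L2*sin(th2) = 8.45*0.94*0.31*sin(78 deg) = 2.408522
C1 = -h*(2*4.78*4.99 + 4.99^2) = -2.408522*72.6045 = -174.8695

-174.8695 N*m


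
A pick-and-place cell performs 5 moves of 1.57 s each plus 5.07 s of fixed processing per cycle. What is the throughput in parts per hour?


T_cycle = 5*1.57 + 5.07 = 12.9200 s
rate = 3600/T = 278.6378

278.6378 parts/hour


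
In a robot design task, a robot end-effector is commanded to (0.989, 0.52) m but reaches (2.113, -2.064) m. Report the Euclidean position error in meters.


dx = 2.113 - (0.989) = 1.1240, dy = -2.064 - (0.52) = -2.5840
err = sqrt(1.263376 + 6.677056) = 2.8179

2.8179 m


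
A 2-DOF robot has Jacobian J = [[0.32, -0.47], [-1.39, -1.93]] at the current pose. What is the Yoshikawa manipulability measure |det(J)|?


det(J) = 0.32*-1.93 - (-0.47)*(-1.39) = -1.2709
|det(J)| = 1.2709

1.2709


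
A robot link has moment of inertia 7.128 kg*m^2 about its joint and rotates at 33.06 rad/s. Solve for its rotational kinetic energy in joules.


KE = (1/2)*I*omega^2 = 0.5*7.128*33.06^2 = 3895.3223

3895.3223 J


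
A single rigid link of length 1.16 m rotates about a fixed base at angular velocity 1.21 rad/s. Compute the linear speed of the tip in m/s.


v = L*omega = 1.16 * 1.21 = 1.4036

1.4036 m/s


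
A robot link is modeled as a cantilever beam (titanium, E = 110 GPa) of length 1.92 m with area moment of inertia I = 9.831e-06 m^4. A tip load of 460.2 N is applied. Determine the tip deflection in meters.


delta = F*L^3/(3*E*I) = 460.2*1.92^3/(3*1.100e+11*9.831e-06)
      = 3257.2440576/3244230 = 0.0010

0.0010 m


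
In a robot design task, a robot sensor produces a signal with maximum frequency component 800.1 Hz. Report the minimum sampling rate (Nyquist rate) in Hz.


f_s,min = 2*f_max = 2*800.1 = 1600.2000

1600.2000 Hz


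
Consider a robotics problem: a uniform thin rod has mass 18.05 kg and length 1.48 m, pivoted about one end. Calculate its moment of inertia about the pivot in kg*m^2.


I = (1/3)*m*L^2 = (1/3)*18.05*1.48^2 = 13.1789

13.1789 kg*m^2


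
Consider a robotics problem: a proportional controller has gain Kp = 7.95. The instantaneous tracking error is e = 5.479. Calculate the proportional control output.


u_P = Kp * e = 7.95 * 5.479 = 43.5581

43.5581


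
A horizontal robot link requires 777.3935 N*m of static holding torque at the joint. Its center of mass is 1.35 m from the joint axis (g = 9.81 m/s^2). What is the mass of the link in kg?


m = tau / (g*L) = 777.3935 / (9.81 * 1.35) = 58.7000

58.7000 kg


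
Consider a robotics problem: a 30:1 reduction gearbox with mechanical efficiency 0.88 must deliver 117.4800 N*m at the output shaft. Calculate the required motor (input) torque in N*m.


tau_in = tau_out / (N * eta) = 117.4800 / (30 * 0.88) = 4.4500

4.4500 N*m


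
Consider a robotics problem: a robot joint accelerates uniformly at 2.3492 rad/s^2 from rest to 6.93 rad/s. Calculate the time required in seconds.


t = delta_omega / alpha = 6.93 / 2.3492 = 2.9499

2.9499 s


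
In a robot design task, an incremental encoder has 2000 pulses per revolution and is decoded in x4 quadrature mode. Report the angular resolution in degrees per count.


resolution = 360 / (PPR * 4) = 360 / 8000 = 0.0450

0.0450 degrees


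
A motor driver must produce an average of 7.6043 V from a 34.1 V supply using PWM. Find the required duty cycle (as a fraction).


D = V_avg/V_supply = 7.6043/34.1 = 0.2230

0.2230


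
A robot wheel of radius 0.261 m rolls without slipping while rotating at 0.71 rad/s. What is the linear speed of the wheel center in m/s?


v = omega * r = 0.71 * 0.261 = 0.1853

0.1853 m/s


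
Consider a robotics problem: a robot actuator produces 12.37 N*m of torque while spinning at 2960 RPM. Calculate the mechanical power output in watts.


omega = 2960 * 2*pi/60 = 309.970475 rad/s
P = tau * omega = 12.37 * 309.970475 = 3834.3348

3834.3348 W


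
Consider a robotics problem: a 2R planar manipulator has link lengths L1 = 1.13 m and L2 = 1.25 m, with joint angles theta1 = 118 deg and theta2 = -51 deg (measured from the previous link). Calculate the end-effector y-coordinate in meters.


y = L1*sin(th1) + L2*sin(th1+th2) = 1.13*sin(118 deg) + 1.25*sin(67 deg) = 2.1484

2.1484 m
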